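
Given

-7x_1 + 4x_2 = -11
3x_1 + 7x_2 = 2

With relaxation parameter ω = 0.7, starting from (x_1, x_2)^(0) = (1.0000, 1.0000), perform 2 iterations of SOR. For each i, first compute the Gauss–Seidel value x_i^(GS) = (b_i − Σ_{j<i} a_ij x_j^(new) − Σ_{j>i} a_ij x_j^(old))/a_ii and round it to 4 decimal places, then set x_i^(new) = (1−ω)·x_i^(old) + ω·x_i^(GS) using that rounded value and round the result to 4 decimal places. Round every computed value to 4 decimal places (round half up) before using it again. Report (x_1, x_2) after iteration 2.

Iteration 1:
  x_1: GS value = (-11 - (4)·1.0000) / (-7) = 2.1429;  x_1 ← (1−ω)·1.0000 + ω·2.1429 = 1.8000
  x_2: GS value = (2 - (3)·1.8000) / (7) = -0.4857;  x_2 ← (1−ω)·1.0000 + ω·-0.4857 = -0.0400
Iteration 2:
  x_1: GS value = (-11 - (4)·-0.0400) / (-7) = 1.5486;  x_1 ← (1−ω)·1.8000 + ω·1.5486 = 1.6240
  x_2: GS value = (2 - (3)·1.6240) / (7) = -0.4103;  x_2 ← (1−ω)·-0.0400 + ω·-0.4103 = -0.2992

(1.6240, -0.2992)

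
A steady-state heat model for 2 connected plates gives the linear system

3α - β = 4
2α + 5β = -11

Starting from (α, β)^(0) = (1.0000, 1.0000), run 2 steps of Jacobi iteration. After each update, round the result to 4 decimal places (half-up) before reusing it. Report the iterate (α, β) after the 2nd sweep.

Iteration 1:
  α = (4 - (-1)·1.0000) / (3) = 1.6667
  β = (-11 - (2)·1.0000) / (5) = -2.6000
Iteration 2:
  α = (4 - (-1)·-2.6000) / (3) = 0.4667
  β = (-11 - (2)·1.6667) / (5) = -2.8667

(0.4667, -2.8667)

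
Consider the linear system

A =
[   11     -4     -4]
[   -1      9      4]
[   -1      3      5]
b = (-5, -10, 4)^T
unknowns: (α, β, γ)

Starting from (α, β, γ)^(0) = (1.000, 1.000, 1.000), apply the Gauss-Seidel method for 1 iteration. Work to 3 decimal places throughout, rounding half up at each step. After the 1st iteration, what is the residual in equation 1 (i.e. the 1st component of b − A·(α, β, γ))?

-7.023

Iteration 1:
  α = (-5 - (-4)·1.000 - (-4)·1.000) / (11) = 0.273
  β = (-10 - (-1)·0.273 - (4)·1.000) / (9) = -1.525
  γ = (4 - (-1)·0.273 - (3)·-1.525) / (5) = 1.770
Residual b − A·x = (-7.023, -3.082, -0.002)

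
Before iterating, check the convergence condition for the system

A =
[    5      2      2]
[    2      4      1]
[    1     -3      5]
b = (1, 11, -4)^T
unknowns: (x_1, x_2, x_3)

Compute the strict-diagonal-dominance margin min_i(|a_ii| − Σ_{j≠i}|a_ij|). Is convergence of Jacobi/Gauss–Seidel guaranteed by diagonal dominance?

1

row 1: |5| − (2+2) = 1
row 2: |4| − (2+1) = 1
row 3: |5| − (1+3) = 1
minimum over rows = 1 → strictly diagonally dominant (convergence guaranteed)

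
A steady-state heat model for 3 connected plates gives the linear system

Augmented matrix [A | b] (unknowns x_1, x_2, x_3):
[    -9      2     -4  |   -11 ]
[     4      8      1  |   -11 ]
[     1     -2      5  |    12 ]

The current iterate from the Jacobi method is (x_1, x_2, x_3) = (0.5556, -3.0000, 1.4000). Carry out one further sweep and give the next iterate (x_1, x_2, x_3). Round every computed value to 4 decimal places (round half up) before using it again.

One sweep:
  x_1 = (-11 - (2)·-3.0000 - (-4)·1.4000) / (-9) = -0.0667
  x_2 = (-11 - (4)·0.5556 - (1)·1.4000) / (8) = -1.8278
  x_3 = (12 - (1)·0.5556 - (-2)·-3.0000) / (5) = 1.0889

(-0.0667, -1.8278, 1.0889)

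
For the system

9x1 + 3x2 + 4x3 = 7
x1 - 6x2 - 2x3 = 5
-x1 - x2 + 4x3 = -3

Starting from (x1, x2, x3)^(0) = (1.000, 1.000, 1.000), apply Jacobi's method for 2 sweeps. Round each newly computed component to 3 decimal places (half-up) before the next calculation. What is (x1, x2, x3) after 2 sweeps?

Iteration 1:
  x1 = (7 - (3)·1.000 - (4)·1.000) / (9) = 0.000
  x2 = (5 - (1)·1.000 - (-2)·1.000) / (-6) = -1.000
  x3 = (-3 - (-1)·1.000 - (-1)·1.000) / (4) = -0.250
Iteration 2:
  x1 = (7 - (3)·-1.000 - (4)·-0.250) / (9) = 1.222
  x2 = (5 - (1)·0.000 - (-2)·-0.250) / (-6) = -0.750
  x3 = (-3 - (-1)·0.000 - (-1)·-1.000) / (4) = -1.000

(1.222, -0.750, -1.000)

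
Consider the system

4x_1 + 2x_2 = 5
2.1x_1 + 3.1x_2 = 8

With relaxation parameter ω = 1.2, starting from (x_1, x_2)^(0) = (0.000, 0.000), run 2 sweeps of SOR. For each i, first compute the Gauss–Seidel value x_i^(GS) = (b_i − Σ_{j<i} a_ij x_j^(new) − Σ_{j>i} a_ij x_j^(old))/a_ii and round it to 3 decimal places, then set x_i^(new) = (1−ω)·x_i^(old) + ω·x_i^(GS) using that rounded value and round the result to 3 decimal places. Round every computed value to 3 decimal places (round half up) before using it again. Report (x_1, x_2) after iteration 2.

(0.073, 2.662)

Iteration 1:
  x_1: GS value = (5 - (2)·0.000) / (4) = 1.250;  x_1 ← (1−ω)·0.000 + ω·1.250 = 1.500
  x_2: GS value = (8 - (2.1)·1.500) / (3.1) = 1.565;  x_2 ← (1−ω)·0.000 + ω·1.565 = 1.878
Iteration 2:
  x_1: GS value = (5 - (2)·1.878) / (4) = 0.311;  x_1 ← (1−ω)·1.500 + ω·0.311 = 0.073
  x_2: GS value = (8 - (2.1)·0.073) / (3.1) = 2.531;  x_2 ← (1−ω)·1.878 + ω·2.531 = 2.662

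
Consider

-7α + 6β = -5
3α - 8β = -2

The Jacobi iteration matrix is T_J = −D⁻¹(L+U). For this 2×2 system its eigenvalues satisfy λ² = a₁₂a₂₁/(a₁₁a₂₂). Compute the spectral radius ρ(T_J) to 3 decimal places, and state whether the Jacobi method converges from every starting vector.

a₁₂a₂₁/(a₁₁a₂₂) = (6)·(3) / ((-7)·(-8)) = 0.321429
ρ = √|0.321429| = √0.321429 = 0.567
ρ < 1, so Jacobi converges

0.567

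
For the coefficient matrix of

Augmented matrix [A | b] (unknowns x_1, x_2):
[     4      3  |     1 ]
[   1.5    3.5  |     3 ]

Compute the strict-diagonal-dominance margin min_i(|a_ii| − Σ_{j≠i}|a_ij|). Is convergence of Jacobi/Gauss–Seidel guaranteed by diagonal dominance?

row 1: |4| − (3) = 1
row 2: |3.5| − (1.5) = 2
minimum over rows = 1 → strictly diagonally dominant (convergence guaranteed)

1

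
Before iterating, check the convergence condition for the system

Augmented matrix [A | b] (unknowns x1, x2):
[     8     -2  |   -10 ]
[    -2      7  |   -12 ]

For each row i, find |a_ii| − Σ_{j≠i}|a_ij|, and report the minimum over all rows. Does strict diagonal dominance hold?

5

row 1: |8| − (2) = 6
row 2: |7| − (2) = 5
minimum over rows = 5 → strictly diagonally dominant (convergence guaranteed)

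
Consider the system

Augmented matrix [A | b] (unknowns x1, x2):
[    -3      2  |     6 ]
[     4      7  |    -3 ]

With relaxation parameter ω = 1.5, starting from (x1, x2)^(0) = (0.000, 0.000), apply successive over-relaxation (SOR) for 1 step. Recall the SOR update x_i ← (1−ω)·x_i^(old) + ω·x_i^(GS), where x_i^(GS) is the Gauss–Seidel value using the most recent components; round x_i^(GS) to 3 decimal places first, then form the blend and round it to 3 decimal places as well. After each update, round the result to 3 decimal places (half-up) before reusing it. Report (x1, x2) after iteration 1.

(-3.000, 1.929)

Iteration 1:
  x1: GS value = (6 - (2)·0.000) / (-3) = -2.000;  x1 ← (1−ω)·0.000 + ω·-2.000 = -3.000
  x2: GS value = (-3 - (4)·-3.000) / (7) = 1.286;  x2 ← (1−ω)·0.000 + ω·1.286 = 1.929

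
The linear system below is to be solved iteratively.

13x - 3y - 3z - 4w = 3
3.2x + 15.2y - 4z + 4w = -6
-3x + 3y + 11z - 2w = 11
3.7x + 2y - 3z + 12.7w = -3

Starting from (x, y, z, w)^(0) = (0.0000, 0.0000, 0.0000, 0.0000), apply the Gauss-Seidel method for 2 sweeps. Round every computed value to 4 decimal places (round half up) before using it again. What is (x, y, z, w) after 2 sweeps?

(0.4158, -0.1829, 1.1716, -0.0518)

Iteration 1:
  x = (3 - (-3)·0.0000 - (-3)·0.0000 - (-4)·0.0000) / (13) = 0.2308
  y = (-6 - (3.2)·0.2308 - (-4)·0.0000 - (4)·0.0000) / (15.2) = -0.4433
  z = (11 - (-3)·0.2308 - (3)·-0.4433 - (-2)·0.0000) / (11) = 1.1838
  w = (-3 - (3.7)·0.2308 - (2)·-0.4433 - (-3)·1.1838) / (12.7) = 0.0460
Iteration 2:
  x = (3 - (-3)·-0.4433 - (-3)·1.1838 - (-4)·0.0460) / (13) = 0.4158
  y = (-6 - (3.2)·0.4158 - (-4)·1.1838 - (4)·0.0460) / (15.2) = -0.1829
  z = (11 - (-3)·0.4158 - (3)·-0.1829 - (-2)·0.0460) / (11) = 1.1716
  w = (-3 - (3.7)·0.4158 - (2)·-0.1829 - (-3)·1.1716) / (12.7) = -0.0518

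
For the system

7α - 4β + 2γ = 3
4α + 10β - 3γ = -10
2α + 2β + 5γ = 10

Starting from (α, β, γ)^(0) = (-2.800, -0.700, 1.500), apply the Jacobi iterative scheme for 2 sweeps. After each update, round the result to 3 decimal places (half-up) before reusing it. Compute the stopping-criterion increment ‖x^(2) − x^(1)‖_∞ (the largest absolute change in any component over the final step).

1.468

Iteration 1:
  α = (3 - (-4)·-0.700 - (2)·1.500) / (7) = -0.400
  β = (-10 - (4)·-2.800 - (-3)·1.500) / (10) = 0.570
  γ = (10 - (2)·-2.800 - (2)·-0.700) / (5) = 3.400
Iteration 2:
  α = (3 - (-4)·0.570 - (2)·3.400) / (7) = -0.217
  β = (-10 - (4)·-0.400 - (-3)·3.400) / (10) = 0.180
  γ = (10 - (2)·-0.400 - (2)·0.570) / (5) = 1.932
Change: (0.183, -0.390, -1.468) → max |·| = 1.468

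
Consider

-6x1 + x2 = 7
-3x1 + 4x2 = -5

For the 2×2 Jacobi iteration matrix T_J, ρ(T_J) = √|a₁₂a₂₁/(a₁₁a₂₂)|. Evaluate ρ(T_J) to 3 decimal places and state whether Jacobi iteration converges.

a₁₂a₂₁/(a₁₁a₂₂) = (1)·(-3) / ((-6)·(4)) = 0.125000
ρ = √|0.125000| = √0.125000 = 0.354
ρ < 1, so Jacobi converges

0.354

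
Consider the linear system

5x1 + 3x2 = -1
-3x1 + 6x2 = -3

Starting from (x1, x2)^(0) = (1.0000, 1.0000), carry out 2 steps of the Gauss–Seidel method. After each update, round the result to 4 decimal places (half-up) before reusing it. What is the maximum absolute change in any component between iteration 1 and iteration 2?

Iteration 1:
  x1 = (-1 - (3)·1.0000) / (5) = -0.8000
  x2 = (-3 - (-3)·-0.8000) / (6) = -0.9000
Iteration 2:
  x1 = (-1 - (3)·-0.9000) / (5) = 0.3400
  x2 = (-3 - (-3)·0.3400) / (6) = -0.3300
Change: (1.1400, 0.5700) → max |·| = 1.1400

1.1400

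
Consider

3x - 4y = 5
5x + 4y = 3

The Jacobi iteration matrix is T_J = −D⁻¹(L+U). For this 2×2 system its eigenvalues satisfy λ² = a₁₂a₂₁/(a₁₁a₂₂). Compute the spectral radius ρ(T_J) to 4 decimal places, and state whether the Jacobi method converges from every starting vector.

a₁₂a₂₁/(a₁₁a₂₂) = (-4)·(5) / ((3)·(4)) = -1.666667
ρ = √|-1.666667| = √1.666667 = 1.2910
ρ > 1, so Jacobi diverges

1.2910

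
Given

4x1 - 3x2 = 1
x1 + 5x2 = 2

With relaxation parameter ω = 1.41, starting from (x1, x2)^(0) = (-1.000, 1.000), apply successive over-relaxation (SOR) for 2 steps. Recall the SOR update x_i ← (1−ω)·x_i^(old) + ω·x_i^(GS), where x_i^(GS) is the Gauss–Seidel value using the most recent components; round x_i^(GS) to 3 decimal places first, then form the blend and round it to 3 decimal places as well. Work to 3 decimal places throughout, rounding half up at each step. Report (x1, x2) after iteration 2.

Iteration 1:
  x1: GS value = (1 - (-3)·1.000) / (4) = 1.000;  x1 ← (1−ω)·-1.000 + ω·1.000 = 1.820
  x2: GS value = (2 - (1)·1.820) / (5) = 0.036;  x2 ← (1−ω)·1.000 + ω·0.036 = -0.359
Iteration 2:
  x1: GS value = (1 - (-3)·-0.359) / (4) = -0.019;  x1 ← (1−ω)·1.820 + ω·-0.019 = -0.773
  x2: GS value = (2 - (1)·-0.773) / (5) = 0.555;  x2 ← (1−ω)·-0.359 + ω·0.555 = 0.930

(-0.773, 0.930)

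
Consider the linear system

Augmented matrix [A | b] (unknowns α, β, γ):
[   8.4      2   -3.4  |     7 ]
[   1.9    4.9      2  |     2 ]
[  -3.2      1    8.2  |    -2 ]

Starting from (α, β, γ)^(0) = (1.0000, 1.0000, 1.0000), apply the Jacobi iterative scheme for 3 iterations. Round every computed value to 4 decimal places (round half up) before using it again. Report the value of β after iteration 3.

-0.0336

Iteration 1:
  α = (7 - (2)·1.0000 - (-3.4)·1.0000) / (8.4) = 1.0000
  β = (2 - (1.9)·1.0000 - (2)·1.0000) / (4.9) = -0.3878
  γ = (-2 - (-3.2)·1.0000 - (1)·1.0000) / (8.2) = 0.0244
Iteration 2:
  α = (7 - (2)·-0.3878 - (-3.4)·0.0244) / (8.4) = 0.9355
  β = (2 - (1.9)·1.0000 - (2)·0.0244) / (4.9) = 0.0104
  γ = (-2 - (-3.2)·1.0000 - (1)·-0.3878) / (8.2) = 0.1936
Iteration 3:
  α = (7 - (2)·0.0104 - (-3.4)·0.1936) / (8.4) = 0.9092
  β = (2 - (1.9)·0.9355 - (2)·0.1936) / (4.9) = -0.0336
  γ = (-2 - (-3.2)·0.9355 - (1)·0.0104) / (8.2) = 0.1199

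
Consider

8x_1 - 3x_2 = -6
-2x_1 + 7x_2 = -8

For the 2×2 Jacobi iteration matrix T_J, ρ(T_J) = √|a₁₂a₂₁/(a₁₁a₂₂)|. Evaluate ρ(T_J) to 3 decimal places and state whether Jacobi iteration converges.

0.327

a₁₂a₂₁/(a₁₁a₂₂) = (-3)·(-2) / ((8)·(7)) = 0.107143
ρ = √|0.107143| = √0.107143 = 0.327
ρ < 1, so Jacobi converges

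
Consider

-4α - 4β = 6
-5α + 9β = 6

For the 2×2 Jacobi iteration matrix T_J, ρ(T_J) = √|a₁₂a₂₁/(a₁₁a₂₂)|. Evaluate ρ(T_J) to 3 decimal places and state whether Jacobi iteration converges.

a₁₂a₂₁/(a₁₁a₂₂) = (-4)·(-5) / ((-4)·(9)) = -0.555556
ρ = √|-0.555556| = √0.555556 = 0.745
ρ < 1, so Jacobi converges

0.745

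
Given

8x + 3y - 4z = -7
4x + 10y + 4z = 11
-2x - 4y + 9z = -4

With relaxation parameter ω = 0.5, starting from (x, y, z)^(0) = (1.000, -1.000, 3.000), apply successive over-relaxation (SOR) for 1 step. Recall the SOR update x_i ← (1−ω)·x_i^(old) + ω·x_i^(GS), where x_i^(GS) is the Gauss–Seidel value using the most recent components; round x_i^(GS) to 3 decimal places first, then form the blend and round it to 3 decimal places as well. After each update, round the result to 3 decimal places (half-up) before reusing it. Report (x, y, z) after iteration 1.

(1.000, -0.750, 1.222)

Iteration 1:
  x: GS value = (-7 - (3)·-1.000 - (-4)·3.000) / (8) = 1.000;  x ← (1−ω)·1.000 + ω·1.000 = 1.000
  y: GS value = (11 - (4)·1.000 - (4)·3.000) / (10) = -0.500;  y ← (1−ω)·-1.000 + ω·-0.500 = -0.750
  z: GS value = (-4 - (-2)·1.000 - (-4)·-0.750) / (9) = -0.556;  z ← (1−ω)·3.000 + ω·-0.556 = 1.222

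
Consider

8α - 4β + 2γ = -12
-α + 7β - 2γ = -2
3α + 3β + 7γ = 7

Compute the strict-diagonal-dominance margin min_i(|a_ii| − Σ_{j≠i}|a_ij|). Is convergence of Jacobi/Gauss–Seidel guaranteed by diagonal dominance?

row 1: |8| − (4+2) = 2
row 2: |7| − (1+2) = 4
row 3: |7| − (3+3) = 1
minimum over rows = 1 → strictly diagonally dominant (convergence guaranteed)

1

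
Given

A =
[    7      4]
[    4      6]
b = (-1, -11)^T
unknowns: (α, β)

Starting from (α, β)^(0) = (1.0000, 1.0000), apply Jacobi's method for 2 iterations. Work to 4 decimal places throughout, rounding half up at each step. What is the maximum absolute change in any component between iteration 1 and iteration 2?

Iteration 1:
  α = (-1 - (4)·1.0000) / (7) = -0.7143
  β = (-11 - (4)·1.0000) / (6) = -2.5000
Iteration 2:
  α = (-1 - (4)·-2.5000) / (7) = 1.2857
  β = (-11 - (4)·-0.7143) / (6) = -1.3571
Change: (2.0000, 1.1429) → max |·| = 2.0000

2.0000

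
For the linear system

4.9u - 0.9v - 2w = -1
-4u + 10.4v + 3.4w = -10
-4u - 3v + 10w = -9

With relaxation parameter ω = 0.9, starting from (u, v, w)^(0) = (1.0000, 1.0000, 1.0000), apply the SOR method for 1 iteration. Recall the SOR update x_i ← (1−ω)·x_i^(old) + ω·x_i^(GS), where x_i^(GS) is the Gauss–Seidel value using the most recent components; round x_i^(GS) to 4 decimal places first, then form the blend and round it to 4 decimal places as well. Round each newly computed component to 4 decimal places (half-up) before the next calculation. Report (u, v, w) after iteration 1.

Iteration 1:
  u: GS value = (-1 - (-0.9)·1.0000 - (-2)·1.0000) / (4.9) = 0.3878;  u ← (1−ω)·1.0000 + ω·0.3878 = 0.4490
  v: GS value = (-10 - (-4)·0.4490 - (3.4)·1.0000) / (10.4) = -1.1158;  v ← (1−ω)·1.0000 + ω·-1.1158 = -0.9042
  w: GS value = (-9 - (-4)·0.4490 - (-3)·-0.9042) / (10) = -0.9917;  w ← (1−ω)·1.0000 + ω·-0.9917 = -0.7925

(0.4490, -0.9042, -0.7925)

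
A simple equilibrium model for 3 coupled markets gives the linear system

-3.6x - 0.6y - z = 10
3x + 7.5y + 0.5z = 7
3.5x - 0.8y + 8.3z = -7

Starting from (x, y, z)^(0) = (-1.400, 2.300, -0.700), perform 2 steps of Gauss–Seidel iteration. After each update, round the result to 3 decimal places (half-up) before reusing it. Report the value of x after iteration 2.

-3.310

Iteration 1:
  x = (10 - (-0.6)·2.300 - (-1)·-0.700) / (-3.6) = -2.967
  y = (7 - (3)·-2.967 - (0.5)·-0.700) / (7.5) = 2.167
  z = (-7 - (3.5)·-2.967 - (-0.8)·2.167) / (8.3) = 0.617
Iteration 2:
  x = (10 - (-0.6)·2.167 - (-1)·0.617) / (-3.6) = -3.310
  y = (7 - (3)·-3.310 - (0.5)·0.617) / (7.5) = 2.216
  z = (-7 - (3.5)·-3.310 - (-0.8)·2.216) / (8.3) = 0.766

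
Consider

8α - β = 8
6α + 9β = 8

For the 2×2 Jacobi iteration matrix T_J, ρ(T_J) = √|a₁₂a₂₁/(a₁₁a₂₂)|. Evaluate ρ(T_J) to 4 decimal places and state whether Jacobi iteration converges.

0.2887

a₁₂a₂₁/(a₁₁a₂₂) = (-1)·(6) / ((8)·(9)) = -0.083333
ρ = √|-0.083333| = √0.083333 = 0.2887
ρ < 1, so Jacobi converges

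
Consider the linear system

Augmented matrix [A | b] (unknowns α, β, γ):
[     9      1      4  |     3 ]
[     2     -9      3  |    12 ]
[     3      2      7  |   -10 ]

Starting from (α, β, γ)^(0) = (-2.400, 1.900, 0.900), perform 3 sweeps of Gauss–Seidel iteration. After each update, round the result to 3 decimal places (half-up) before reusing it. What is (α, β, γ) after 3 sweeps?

(1.116, -1.550, -1.464)

Iteration 1:
  α = (3 - (1)·1.900 - (4)·0.900) / (9) = -0.278
  β = (12 - (2)·-0.278 - (3)·0.900) / (-9) = -1.095
  γ = (-10 - (3)·-0.278 - (2)·-1.095) / (7) = -0.997
Iteration 2:
  α = (3 - (1)·-1.095 - (4)·-0.997) / (9) = 0.898
  β = (12 - (2)·0.898 - (3)·-0.997) / (-9) = -1.466
  γ = (-10 - (3)·0.898 - (2)·-1.466) / (7) = -1.395
Iteration 3:
  α = (3 - (1)·-1.466 - (4)·-1.395) / (9) = 1.116
  β = (12 - (2)·1.116 - (3)·-1.395) / (-9) = -1.550
  γ = (-10 - (3)·1.116 - (2)·-1.550) / (7) = -1.464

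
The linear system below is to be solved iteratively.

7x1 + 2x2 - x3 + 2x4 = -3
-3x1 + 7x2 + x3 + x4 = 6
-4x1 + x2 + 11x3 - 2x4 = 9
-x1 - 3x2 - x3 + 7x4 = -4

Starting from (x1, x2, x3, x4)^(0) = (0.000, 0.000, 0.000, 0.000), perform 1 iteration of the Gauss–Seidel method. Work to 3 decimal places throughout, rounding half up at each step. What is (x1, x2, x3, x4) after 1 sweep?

Iteration 1:
  x1 = (-3 - (2)·0.000 - (-1)·0.000 - (2)·0.000) / (7) = -0.429
  x2 = (6 - (-3)·-0.429 - (1)·0.000 - (1)·0.000) / (7) = 0.673
  x3 = (9 - (-4)·-0.429 - (1)·0.673 - (-2)·0.000) / (11) = 0.601
  x4 = (-4 - (-1)·-0.429 - (-3)·0.673 - (-1)·0.601) / (7) = -0.258

(-0.429, 0.673, 0.601, -0.258)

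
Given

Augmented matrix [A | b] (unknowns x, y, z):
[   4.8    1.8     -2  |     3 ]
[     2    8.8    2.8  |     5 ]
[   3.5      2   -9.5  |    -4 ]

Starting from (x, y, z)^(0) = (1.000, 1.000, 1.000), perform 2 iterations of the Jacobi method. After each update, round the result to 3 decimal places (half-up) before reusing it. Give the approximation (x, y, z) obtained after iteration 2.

(1.033, 0.098, 0.672)

Iteration 1:
  x = (3 - (1.8)·1.000 - (-2)·1.000) / (4.8) = 0.667
  y = (5 - (2)·1.000 - (2.8)·1.000) / (8.8) = 0.023
  z = (-4 - (3.5)·1.000 - (2)·1.000) / (-9.5) = 1.000
Iteration 2:
  x = (3 - (1.8)·0.023 - (-2)·1.000) / (4.8) = 1.033
  y = (5 - (2)·0.667 - (2.8)·1.000) / (8.8) = 0.098
  z = (-4 - (3.5)·0.667 - (2)·0.023) / (-9.5) = 0.672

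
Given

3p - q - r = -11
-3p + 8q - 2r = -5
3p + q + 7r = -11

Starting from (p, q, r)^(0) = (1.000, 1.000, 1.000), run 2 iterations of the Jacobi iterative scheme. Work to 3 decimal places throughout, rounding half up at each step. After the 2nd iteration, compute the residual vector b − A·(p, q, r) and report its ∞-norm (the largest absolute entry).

Iteration 1:
  p = (-11 - (-1)·1.000 - (-1)·1.000) / (3) = -3.000
  q = (-5 - (-3)·1.000 - (-2)·1.000) / (8) = 0.000
  r = (-11 - (3)·1.000 - (1)·1.000) / (7) = -2.143
Iteration 2:
  p = (-11 - (-1)·0.000 - (-1)·-2.143) / (3) = -4.381
  q = (-5 - (-3)·-3.000 - (-2)·-2.143) / (8) = -2.286
  r = (-11 - (3)·-3.000 - (1)·0.000) / (7) = -0.286
Residual b − A·x = (-0.429, -0.427, 6.431); ∞-norm = 6.431

6.431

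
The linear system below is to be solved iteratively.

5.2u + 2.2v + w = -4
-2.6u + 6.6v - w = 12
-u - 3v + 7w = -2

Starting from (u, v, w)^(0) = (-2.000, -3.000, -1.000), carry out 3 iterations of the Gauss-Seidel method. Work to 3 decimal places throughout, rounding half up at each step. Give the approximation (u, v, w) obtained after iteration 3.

(-1.294, 1.309, 0.090)

Iteration 1:
  u = (-4 - (2.2)·-3.000 - (1)·-1.000) / (5.2) = 0.692
  v = (12 - (-2.6)·0.692 - (-1)·-1.000) / (6.6) = 1.939
  w = (-2 - (-1)·0.692 - (-3)·1.939) / (7) = 0.644
Iteration 2:
  u = (-4 - (2.2)·1.939 - (1)·0.644) / (5.2) = -1.713
  v = (12 - (-2.6)·-1.713 - (-1)·0.644) / (6.6) = 1.241
  w = (-2 - (-1)·-1.713 - (-3)·1.241) / (7) = 0.001
Iteration 3:
  u = (-4 - (2.2)·1.241 - (1)·0.001) / (5.2) = -1.294
  v = (12 - (-2.6)·-1.294 - (-1)·0.001) / (6.6) = 1.309
  w = (-2 - (-1)·-1.294 - (-3)·1.309) / (7) = 0.090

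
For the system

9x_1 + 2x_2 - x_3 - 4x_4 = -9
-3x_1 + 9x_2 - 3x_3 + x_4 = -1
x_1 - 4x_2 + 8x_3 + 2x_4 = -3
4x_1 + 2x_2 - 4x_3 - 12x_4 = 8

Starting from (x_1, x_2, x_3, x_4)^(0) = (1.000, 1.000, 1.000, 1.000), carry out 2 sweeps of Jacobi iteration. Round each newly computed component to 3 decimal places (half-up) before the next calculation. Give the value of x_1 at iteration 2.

Iteration 1:
  x_1 = (-9 - (2)·1.000 - (-1)·1.000 - (-4)·1.000) / (9) = -0.667
  x_2 = (-1 - (-3)·1.000 - (-3)·1.000 - (1)·1.000) / (9) = 0.444
  x_3 = (-3 - (1)·1.000 - (-4)·1.000 - (2)·1.000) / (8) = -0.250
  x_4 = (8 - (4)·1.000 - (2)·1.000 - (-4)·1.000) / (-12) = -0.500
Iteration 2:
  x_1 = (-9 - (2)·0.444 - (-1)·-0.250 - (-4)·-0.500) / (9) = -1.349
  x_2 = (-1 - (-3)·-0.667 - (-3)·-0.250 - (1)·-0.500) / (9) = -0.361
  x_3 = (-3 - (1)·-0.667 - (-4)·0.444 - (2)·-0.500) / (8) = 0.055
  x_4 = (8 - (4)·-0.667 - (2)·0.444 - (-4)·-0.250) / (-12) = -0.732

-1.349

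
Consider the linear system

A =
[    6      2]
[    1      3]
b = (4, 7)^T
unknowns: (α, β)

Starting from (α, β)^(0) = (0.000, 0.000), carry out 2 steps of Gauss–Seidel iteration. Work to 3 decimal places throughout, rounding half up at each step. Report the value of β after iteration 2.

2.346

Iteration 1:
  α = (4 - (2)·0.000) / (6) = 0.667
  β = (7 - (1)·0.667) / (3) = 2.111
Iteration 2:
  α = (4 - (2)·2.111) / (6) = -0.037
  β = (7 - (1)·-0.037) / (3) = 2.346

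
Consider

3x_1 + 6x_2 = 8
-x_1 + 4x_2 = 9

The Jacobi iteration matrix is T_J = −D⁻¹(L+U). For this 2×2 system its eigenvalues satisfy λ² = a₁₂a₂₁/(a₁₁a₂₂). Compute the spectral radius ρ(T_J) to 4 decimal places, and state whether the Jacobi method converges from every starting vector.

a₁₂a₂₁/(a₁₁a₂₂) = (6)·(-1) / ((3)·(4)) = -0.500000
ρ = √|-0.500000| = √0.500000 = 0.7071
ρ < 1, so Jacobi converges

0.7071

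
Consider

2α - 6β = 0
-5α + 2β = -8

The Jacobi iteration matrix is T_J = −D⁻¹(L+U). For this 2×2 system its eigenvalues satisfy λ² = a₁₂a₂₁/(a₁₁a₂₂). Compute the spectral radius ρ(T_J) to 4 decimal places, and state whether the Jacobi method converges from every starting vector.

a₁₂a₂₁/(a₁₁a₂₂) = (-6)·(-5) / ((2)·(2)) = 7.500000
ρ = √|7.500000| = √7.500000 = 2.7386
ρ > 1, so Jacobi diverges

2.7386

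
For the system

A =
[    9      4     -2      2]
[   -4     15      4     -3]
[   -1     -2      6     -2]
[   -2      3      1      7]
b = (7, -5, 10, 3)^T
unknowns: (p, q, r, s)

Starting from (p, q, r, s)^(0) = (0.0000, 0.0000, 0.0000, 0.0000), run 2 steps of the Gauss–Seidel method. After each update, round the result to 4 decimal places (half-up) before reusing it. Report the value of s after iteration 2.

0.6586

Iteration 1:
  p = (7 - (4)·0.0000 - (-2)·0.0000 - (2)·0.0000) / (9) = 0.7778
  q = (-5 - (-4)·0.7778 - (4)·0.0000 - (-3)·0.0000) / (15) = -0.1259
  r = (10 - (-1)·0.7778 - (-2)·-0.1259 - (-2)·0.0000) / (6) = 1.7543
  s = (3 - (-2)·0.7778 - (3)·-0.1259 - (1)·1.7543) / (7) = 0.4541
Iteration 2:
  p = (7 - (4)·-0.1259 - (-2)·1.7543 - (2)·0.4541) / (9) = 1.1227
  q = (-5 - (-4)·1.1227 - (4)·1.7543 - (-3)·0.4541) / (15) = -0.4109
  r = (10 - (-1)·1.1227 - (-2)·-0.4109 - (-2)·0.4541) / (6) = 1.8682
  s = (3 - (-2)·1.1227 - (3)·-0.4109 - (1)·1.8682) / (7) = 0.6586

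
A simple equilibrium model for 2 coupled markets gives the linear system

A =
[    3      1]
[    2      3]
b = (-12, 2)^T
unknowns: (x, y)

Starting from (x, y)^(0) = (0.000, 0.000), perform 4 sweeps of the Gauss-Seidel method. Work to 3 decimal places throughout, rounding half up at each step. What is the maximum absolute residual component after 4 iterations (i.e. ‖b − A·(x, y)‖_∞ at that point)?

Iteration 1:
  x = (-12 - (1)·0.000) / (3) = -4.000
  y = (2 - (2)·-4.000) / (3) = 3.333
Iteration 2:
  x = (-12 - (1)·3.333) / (3) = -5.111
  y = (2 - (2)·-5.111) / (3) = 4.074
Iteration 3:
  x = (-12 - (1)·4.074) / (3) = -5.358
  y = (2 - (2)·-5.358) / (3) = 4.239
Iteration 4:
  x = (-12 - (1)·4.239) / (3) = -5.413
  y = (2 - (2)·-5.413) / (3) = 4.275
Residual b − A·x = (-0.036, 0.001); ∞-norm = 0.036

0.036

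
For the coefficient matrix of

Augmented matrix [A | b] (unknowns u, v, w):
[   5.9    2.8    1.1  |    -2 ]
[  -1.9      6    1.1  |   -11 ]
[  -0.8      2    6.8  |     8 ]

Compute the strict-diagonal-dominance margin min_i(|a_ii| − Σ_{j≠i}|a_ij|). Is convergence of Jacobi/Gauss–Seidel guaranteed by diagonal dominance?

row 1: |5.9| − (2.8+1.1) = 2
row 2: |6| − (1.9+1.1) = 3
row 3: |6.8| − (0.8+2) = 4
minimum over rows = 2 → strictly diagonally dominant (convergence guaranteed)

2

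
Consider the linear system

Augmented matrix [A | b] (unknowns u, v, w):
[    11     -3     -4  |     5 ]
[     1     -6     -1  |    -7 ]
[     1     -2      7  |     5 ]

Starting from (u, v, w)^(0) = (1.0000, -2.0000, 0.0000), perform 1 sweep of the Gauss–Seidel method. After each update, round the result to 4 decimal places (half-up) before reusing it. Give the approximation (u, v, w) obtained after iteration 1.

(-0.0909, 1.1515, 1.0563)

Iteration 1:
  u = (5 - (-3)·-2.0000 - (-4)·0.0000) / (11) = -0.0909
  v = (-7 - (1)·-0.0909 - (-1)·0.0000) / (-6) = 1.1515
  w = (5 - (1)·-0.0909 - (-2)·1.1515) / (7) = 1.0563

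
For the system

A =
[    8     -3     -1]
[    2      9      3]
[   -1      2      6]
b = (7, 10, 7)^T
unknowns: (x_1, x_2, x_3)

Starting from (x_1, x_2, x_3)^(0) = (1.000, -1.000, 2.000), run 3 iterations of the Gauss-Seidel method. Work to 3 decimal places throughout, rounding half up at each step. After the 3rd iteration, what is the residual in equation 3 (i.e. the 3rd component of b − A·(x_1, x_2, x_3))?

0.000

Iteration 1:
  x_1 = (7 - (-3)·-1.000 - (-1)·2.000) / (8) = 0.750
  x_2 = (10 - (2)·0.750 - (3)·2.000) / (9) = 0.278
  x_3 = (7 - (-1)·0.750 - (2)·0.278) / (6) = 1.199
Iteration 2:
  x_1 = (7 - (-3)·0.278 - (-1)·1.199) / (8) = 1.129
  x_2 = (10 - (2)·1.129 - (3)·1.199) / (9) = 0.461
  x_3 = (7 - (-1)·1.129 - (2)·0.461) / (6) = 1.201
Iteration 3:
  x_1 = (7 - (-3)·0.461 - (-1)·1.201) / (8) = 1.198
  x_2 = (10 - (2)·1.198 - (3)·1.201) / (9) = 0.445
  x_3 = (7 - (-1)·1.198 - (2)·0.445) / (6) = 1.218
Residual b − A·x = (-0.031, -0.055, 0.000)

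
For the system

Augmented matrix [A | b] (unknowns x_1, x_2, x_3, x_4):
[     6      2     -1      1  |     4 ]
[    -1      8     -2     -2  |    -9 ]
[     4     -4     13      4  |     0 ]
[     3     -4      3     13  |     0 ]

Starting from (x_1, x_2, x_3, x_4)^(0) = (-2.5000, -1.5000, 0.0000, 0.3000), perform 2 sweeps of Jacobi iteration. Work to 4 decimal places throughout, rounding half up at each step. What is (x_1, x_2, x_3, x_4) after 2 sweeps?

(1.1375, -0.9027, -0.7983, -0.7266)

Iteration 1:
  x_1 = (4 - (2)·-1.5000 - (-1)·0.0000 - (1)·0.3000) / (6) = 1.1167
  x_2 = (-9 - (-1)·-2.5000 - (-2)·0.0000 - (-2)·0.3000) / (8) = -1.3625
  x_3 = (0 - (4)·-2.5000 - (-4)·-1.5000 - (4)·0.3000) / (13) = 0.2154
  x_4 = (0 - (3)·-2.5000 - (-4)·-1.5000 - (3)·0.0000) / (13) = 0.1154
Iteration 2:
  x_1 = (4 - (2)·-1.3625 - (-1)·0.2154 - (1)·0.1154) / (6) = 1.1375
  x_2 = (-9 - (-1)·1.1167 - (-2)·0.2154 - (-2)·0.1154) / (8) = -0.9027
  x_3 = (0 - (4)·1.1167 - (-4)·-1.3625 - (4)·0.1154) / (13) = -0.7983
  x_4 = (0 - (3)·1.1167 - (-4)·-1.3625 - (3)·0.2154) / (13) = -0.7266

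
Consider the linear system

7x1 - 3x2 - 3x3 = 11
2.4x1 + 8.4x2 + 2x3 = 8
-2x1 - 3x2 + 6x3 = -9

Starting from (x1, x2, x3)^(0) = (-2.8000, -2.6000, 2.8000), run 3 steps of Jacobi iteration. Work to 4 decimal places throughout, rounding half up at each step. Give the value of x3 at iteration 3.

Iteration 1:
  x1 = (11 - (-3)·-2.6000 - (-3)·2.8000) / (7) = 1.6571
  x2 = (8 - (2.4)·-2.8000 - (2)·2.8000) / (8.4) = 1.0857
  x3 = (-9 - (-2)·-2.8000 - (-3)·-2.6000) / (6) = -3.7333
Iteration 2:
  x1 = (11 - (-3)·1.0857 - (-3)·-3.7333) / (7) = 0.4367
  x2 = (8 - (2.4)·1.6571 - (2)·-3.7333) / (8.4) = 1.3678
  x3 = (-9 - (-2)·1.6571 - (-3)·1.0857) / (6) = -0.4048
Iteration 3:
  x1 = (11 - (-3)·1.3678 - (-3)·-0.4048) / (7) = 1.9841
  x2 = (8 - (2.4)·0.4367 - (2)·-0.4048) / (8.4) = 0.9240
  x3 = (-9 - (-2)·0.4367 - (-3)·1.3678) / (6) = -0.6705

-0.6705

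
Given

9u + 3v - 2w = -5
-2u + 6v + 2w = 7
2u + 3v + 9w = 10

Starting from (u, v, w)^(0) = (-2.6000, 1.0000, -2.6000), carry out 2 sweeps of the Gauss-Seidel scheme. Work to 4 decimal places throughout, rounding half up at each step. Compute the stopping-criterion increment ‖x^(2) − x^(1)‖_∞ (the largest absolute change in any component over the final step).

0.9736

Iteration 1:
  u = (-5 - (3)·1.0000 - (-2)·-2.6000) / (9) = -1.4667
  v = (7 - (-2)·-1.4667 - (2)·-2.6000) / (6) = 1.5444
  w = (10 - (2)·-1.4667 - (3)·1.5444) / (9) = 0.9222
Iteration 2:
  u = (-5 - (3)·1.5444 - (-2)·0.9222) / (9) = -0.8654
  v = (7 - (-2)·-0.8654 - (2)·0.9222) / (6) = 0.5708
  w = (10 - (2)·-0.8654 - (3)·0.5708) / (9) = 1.1132
Change: (0.6013, -0.9736, 0.1910) → max |·| = 0.9736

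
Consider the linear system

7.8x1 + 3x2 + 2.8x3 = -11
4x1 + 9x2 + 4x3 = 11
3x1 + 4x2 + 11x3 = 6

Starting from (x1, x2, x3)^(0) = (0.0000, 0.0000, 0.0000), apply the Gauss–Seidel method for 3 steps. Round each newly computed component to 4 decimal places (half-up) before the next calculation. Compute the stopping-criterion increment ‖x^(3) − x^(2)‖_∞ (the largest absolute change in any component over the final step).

Iteration 1:
  x1 = (-11 - (3)·0.0000 - (2.8)·0.0000) / (7.8) = -1.4103
  x2 = (11 - (4)·-1.4103 - (4)·0.0000) / (9) = 1.8490
  x3 = (6 - (3)·-1.4103 - (4)·1.8490) / (11) = 0.2577
Iteration 2:
  x1 = (-11 - (3)·1.8490 - (2.8)·0.2577) / (7.8) = -2.2139
  x2 = (11 - (4)·-2.2139 - (4)·0.2577) / (9) = 2.0916
  x3 = (6 - (3)·-2.2139 - (4)·2.0916) / (11) = 0.3887
Iteration 3:
  x1 = (-11 - (3)·2.0916 - (2.8)·0.3887) / (7.8) = -2.3543
  x2 = (11 - (4)·-2.3543 - (4)·0.3887) / (9) = 2.0958
  x3 = (6 - (3)·-2.3543 - (4)·2.0958) / (11) = 0.4254
Change: (-0.1404, 0.0042, 0.0367) → max |·| = 0.1404

0.1404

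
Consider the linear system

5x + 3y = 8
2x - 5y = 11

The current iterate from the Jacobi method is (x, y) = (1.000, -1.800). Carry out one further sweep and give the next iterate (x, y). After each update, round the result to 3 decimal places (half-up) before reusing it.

(2.680, -1.800)

One sweep:
  x = (8 - (3)·-1.800) / (5) = 2.680
  y = (11 - (2)·1.000) / (-5) = -1.800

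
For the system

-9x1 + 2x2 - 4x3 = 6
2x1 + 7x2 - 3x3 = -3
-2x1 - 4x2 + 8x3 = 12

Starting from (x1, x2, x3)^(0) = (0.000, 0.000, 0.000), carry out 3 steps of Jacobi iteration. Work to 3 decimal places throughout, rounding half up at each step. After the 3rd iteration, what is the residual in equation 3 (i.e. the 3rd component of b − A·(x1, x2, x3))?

Iteration 1:
  x1 = (6 - (2)·0.000 - (-4)·0.000) / (-9) = -0.667
  x2 = (-3 - (2)·0.000 - (-3)·0.000) / (7) = -0.429
  x3 = (12 - (-2)·0.000 - (-4)·0.000) / (8) = 1.500
Iteration 2:
  x1 = (6 - (2)·-0.429 - (-4)·1.500) / (-9) = -1.429
  x2 = (-3 - (2)·-0.667 - (-3)·1.500) / (7) = 0.405
  x3 = (12 - (-2)·-0.667 - (-4)·-0.429) / (8) = 1.119
Iteration 3:
  x1 = (6 - (2)·0.405 - (-4)·1.119) / (-9) = -1.074
  x2 = (-3 - (2)·-1.429 - (-3)·1.119) / (7) = 0.459
  x3 = (12 - (-2)·-1.429 - (-4)·0.405) / (8) = 1.345
Residual b − A·x = (0.796, -0.030, 0.928)

0.928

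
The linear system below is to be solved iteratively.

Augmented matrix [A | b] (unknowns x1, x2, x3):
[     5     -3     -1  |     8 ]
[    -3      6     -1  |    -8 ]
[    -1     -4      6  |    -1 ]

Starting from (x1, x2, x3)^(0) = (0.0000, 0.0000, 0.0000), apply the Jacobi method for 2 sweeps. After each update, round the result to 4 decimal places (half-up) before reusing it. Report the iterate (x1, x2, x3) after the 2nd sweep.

(0.7667, -0.5611, -0.7889)

Iteration 1:
  x1 = (8 - (-3)·0.0000 - (-1)·0.0000) / (5) = 1.6000
  x2 = (-8 - (-3)·0.0000 - (-1)·0.0000) / (6) = -1.3333
  x3 = (-1 - (-1)·0.0000 - (-4)·0.0000) / (6) = -0.1667
Iteration 2:
  x1 = (8 - (-3)·-1.3333 - (-1)·-0.1667) / (5) = 0.7667
  x2 = (-8 - (-3)·1.6000 - (-1)·-0.1667) / (6) = -0.5611
  x3 = (-1 - (-1)·1.6000 - (-4)·-1.3333) / (6) = -0.7889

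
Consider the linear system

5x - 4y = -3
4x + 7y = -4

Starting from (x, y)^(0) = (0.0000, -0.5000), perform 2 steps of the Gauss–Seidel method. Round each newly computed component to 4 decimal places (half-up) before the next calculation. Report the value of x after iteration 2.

-0.6000

Iteration 1:
  x = (-3 - (-4)·-0.5000) / (5) = -1.0000
  y = (-4 - (4)·-1.0000) / (7) = 0.0000
Iteration 2:
  x = (-3 - (-4)·0.0000) / (5) = -0.6000
  y = (-4 - (4)·-0.6000) / (7) = -0.2286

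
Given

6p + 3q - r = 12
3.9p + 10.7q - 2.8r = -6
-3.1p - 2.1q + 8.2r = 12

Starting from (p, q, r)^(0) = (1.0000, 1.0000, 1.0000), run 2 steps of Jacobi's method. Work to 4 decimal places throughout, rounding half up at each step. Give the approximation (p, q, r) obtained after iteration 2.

Iteration 1:
  p = (12 - (3)·1.0000 - (-1)·1.0000) / (6) = 1.6667
  q = (-6 - (3.9)·1.0000 - (-2.8)·1.0000) / (10.7) = -0.6636
  r = (12 - (-3.1)·1.0000 - (-2.1)·1.0000) / (8.2) = 2.0976
Iteration 2:
  p = (12 - (3)·-0.6636 - (-1)·2.0976) / (6) = 2.6814
  q = (-6 - (3.9)·1.6667 - (-2.8)·2.0976) / (10.7) = -0.6193
  r = (12 - (-3.1)·1.6667 - (-2.1)·-0.6636) / (8.2) = 1.9236

(2.6814, -0.6193, 1.9236)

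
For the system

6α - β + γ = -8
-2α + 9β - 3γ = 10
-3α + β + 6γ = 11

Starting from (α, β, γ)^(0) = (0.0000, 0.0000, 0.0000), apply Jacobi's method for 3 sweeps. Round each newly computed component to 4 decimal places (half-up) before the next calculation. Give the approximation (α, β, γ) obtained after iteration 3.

Iteration 1:
  α = (-8 - (-1)·0.0000 - (1)·0.0000) / (6) = -1.3333
  β = (10 - (-2)·0.0000 - (-3)·0.0000) / (9) = 1.1111
  γ = (11 - (-3)·0.0000 - (1)·0.0000) / (6) = 1.8333
Iteration 2:
  α = (-8 - (-1)·1.1111 - (1)·1.8333) / (6) = -1.4537
  β = (10 - (-2)·-1.3333 - (-3)·1.8333) / (9) = 1.4259
  γ = (11 - (-3)·-1.3333 - (1)·1.1111) / (6) = 0.9815
Iteration 3:
  α = (-8 - (-1)·1.4259 - (1)·0.9815) / (6) = -1.2593
  β = (10 - (-2)·-1.4537 - (-3)·0.9815) / (9) = 1.1152
  γ = (11 - (-3)·-1.4537 - (1)·1.4259) / (6) = 0.8688

(-1.2593, 1.1152, 0.8688)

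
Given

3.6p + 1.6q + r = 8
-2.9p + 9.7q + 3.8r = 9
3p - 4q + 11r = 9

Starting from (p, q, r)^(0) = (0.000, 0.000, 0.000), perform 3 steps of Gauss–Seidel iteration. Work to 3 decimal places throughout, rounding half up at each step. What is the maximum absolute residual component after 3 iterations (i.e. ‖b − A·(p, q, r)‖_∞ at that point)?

Iteration 1:
  p = (8 - (1.6)·0.000 - (1)·0.000) / (3.6) = 2.222
  q = (9 - (-2.9)·2.222 - (3.8)·0.000) / (9.7) = 1.592
  r = (9 - (3)·2.222 - (-4)·1.592) / (11) = 0.791
Iteration 2:
  p = (8 - (1.6)·1.592 - (1)·0.791) / (3.6) = 1.295
  q = (9 - (-2.9)·1.295 - (3.8)·0.791) / (9.7) = 1.005
  r = (9 - (3)·1.295 - (-4)·1.005) / (11) = 0.830
Iteration 3:
  p = (8 - (1.6)·1.005 - (1)·0.830) / (3.6) = 1.545
  q = (9 - (-2.9)·1.545 - (3.8)·0.830) / (9.7) = 1.065
  r = (9 - (3)·1.545 - (-4)·1.065) / (11) = 0.784
Residual b − A·x = (-0.050, 0.171, 0.001); ∞-norm = 0.171

0.171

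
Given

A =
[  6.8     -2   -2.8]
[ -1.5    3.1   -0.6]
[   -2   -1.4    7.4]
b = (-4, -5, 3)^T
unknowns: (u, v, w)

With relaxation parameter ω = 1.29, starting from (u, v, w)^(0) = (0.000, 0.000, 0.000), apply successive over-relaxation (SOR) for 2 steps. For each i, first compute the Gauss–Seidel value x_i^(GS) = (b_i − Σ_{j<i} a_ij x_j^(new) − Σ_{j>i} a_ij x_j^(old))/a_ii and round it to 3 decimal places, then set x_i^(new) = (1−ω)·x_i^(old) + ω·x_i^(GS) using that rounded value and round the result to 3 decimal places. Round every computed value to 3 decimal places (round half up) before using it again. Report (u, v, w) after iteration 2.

Iteration 1:
  u: GS value = (-4 - (-2)·0.000 - (-2.8)·0.000) / (6.8) = -0.588;  u ← (1−ω)·0.000 + ω·-0.588 = -0.759
  v: GS value = (-5 - (-1.5)·-0.759 - (-0.6)·0.000) / (3.1) = -1.980;  v ← (1−ω)·0.000 + ω·-1.980 = -2.554
  w: GS value = (3 - (-2)·-0.759 - (-1.4)·-2.554) / (7.4) = -0.283;  w ← (1−ω)·0.000 + ω·-0.283 = -0.365
Iteration 2:
  u: GS value = (-4 - (-2)·-2.554 - (-2.8)·-0.365) / (6.8) = -1.490;  u ← (1−ω)·-0.759 + ω·-1.490 = -1.702
  v: GS value = (-5 - (-1.5)·-1.702 - (-0.6)·-0.365) / (3.1) = -2.507;  v ← (1−ω)·-2.554 + ω·-2.507 = -2.493
  w: GS value = (3 - (-2)·-1.702 - (-1.4)·-2.493) / (7.4) = -0.526;  w ← (1−ω)·-0.365 + ω·-0.526 = -0.573

(-1.702, -2.493, -0.573)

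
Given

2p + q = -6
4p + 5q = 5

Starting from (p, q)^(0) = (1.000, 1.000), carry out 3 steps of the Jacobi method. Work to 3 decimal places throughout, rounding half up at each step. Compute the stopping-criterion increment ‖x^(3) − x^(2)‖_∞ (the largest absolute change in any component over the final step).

1.800

Iteration 1:
  p = (-6 - (1)·1.000) / (2) = -3.500
  q = (5 - (4)·1.000) / (5) = 0.200
Iteration 2:
  p = (-6 - (1)·0.200) / (2) = -3.100
  q = (5 - (4)·-3.500) / (5) = 3.800
Iteration 3:
  p = (-6 - (1)·3.800) / (2) = -4.900
  q = (5 - (4)·-3.100) / (5) = 3.480
Change: (-1.800, -0.320) → max |·| = 1.800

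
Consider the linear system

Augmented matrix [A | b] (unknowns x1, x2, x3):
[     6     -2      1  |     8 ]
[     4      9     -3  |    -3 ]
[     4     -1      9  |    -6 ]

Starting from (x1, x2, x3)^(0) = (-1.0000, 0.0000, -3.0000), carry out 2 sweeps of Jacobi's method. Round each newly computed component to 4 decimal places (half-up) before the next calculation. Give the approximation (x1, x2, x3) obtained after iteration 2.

Iteration 1:
  x1 = (8 - (-2)·0.0000 - (1)·-3.0000) / (6) = 1.8333
  x2 = (-3 - (4)·-1.0000 - (-3)·-3.0000) / (9) = -0.8889
  x3 = (-6 - (4)·-1.0000 - (-1)·0.0000) / (9) = -0.2222
Iteration 2:
  x1 = (8 - (-2)·-0.8889 - (1)·-0.2222) / (6) = 1.0741
  x2 = (-3 - (4)·1.8333 - (-3)·-0.2222) / (9) = -1.2222
  x3 = (-6 - (4)·1.8333 - (-1)·-0.8889) / (9) = -1.5802

(1.0741, -1.2222, -1.5802)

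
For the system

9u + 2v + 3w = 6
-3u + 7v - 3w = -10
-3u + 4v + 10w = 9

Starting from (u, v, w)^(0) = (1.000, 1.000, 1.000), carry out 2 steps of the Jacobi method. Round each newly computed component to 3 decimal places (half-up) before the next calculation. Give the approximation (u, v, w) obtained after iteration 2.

(0.527, -1.038, 1.162)

Iteration 1:
  u = (6 - (2)·1.000 - (3)·1.000) / (9) = 0.111
  v = (-10 - (-3)·1.000 - (-3)·1.000) / (7) = -0.571
  w = (9 - (-3)·1.000 - (4)·1.000) / (10) = 0.800
Iteration 2:
  u = (6 - (2)·-0.571 - (3)·0.800) / (9) = 0.527
  v = (-10 - (-3)·0.111 - (-3)·0.800) / (7) = -1.038
  w = (9 - (-3)·0.111 - (4)·-0.571) / (10) = 1.162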